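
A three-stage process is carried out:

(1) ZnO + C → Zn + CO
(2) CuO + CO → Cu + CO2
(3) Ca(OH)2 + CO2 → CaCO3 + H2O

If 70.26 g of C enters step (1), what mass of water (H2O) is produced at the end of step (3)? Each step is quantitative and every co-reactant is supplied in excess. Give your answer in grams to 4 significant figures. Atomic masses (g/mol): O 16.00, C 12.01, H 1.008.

105.4 g

M(C) = 12.01 g/mol.
M(H2O) = 2(1.008) + 16.00 = 18.016 g/mol.
n(C) = 70.26 / 12.01 = 5.8501 mol.
Reaction (1): C→CO ratio 1:1 ⇒ n(CO) = 5.8501 mol.
Reaction (2): CO→CO2 ratio 1:1 ⇒ n(CO2) = 5.8501 mol.
Reaction (3): CO2→H2O ratio 1:1 ⇒ n(H2O) = 5.8501 mol.
Mass of H2O = 5.8501 × 18.016 = 105.40 g.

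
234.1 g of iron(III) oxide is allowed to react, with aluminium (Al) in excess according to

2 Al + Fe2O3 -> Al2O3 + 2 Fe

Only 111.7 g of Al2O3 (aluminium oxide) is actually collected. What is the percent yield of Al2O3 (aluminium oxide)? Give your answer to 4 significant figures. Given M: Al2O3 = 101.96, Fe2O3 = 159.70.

n(Fe2O3) = 234.10 g / 159.70 g/mol = 1.4659 mol.
From the equation the Fe2O3:Al2O3 mole ratio is 1:1, so n(Al2O3) = 1.4659 × 1/1 = 1.4659 mol.
Mass of Al2O3 = 1.4659 mol × 101.96 g/mol = 149.46 g.
This is the theoretical yield. Percent yield = 111.7 g / 149.46 g × 100% = 74.735%.

74.74 %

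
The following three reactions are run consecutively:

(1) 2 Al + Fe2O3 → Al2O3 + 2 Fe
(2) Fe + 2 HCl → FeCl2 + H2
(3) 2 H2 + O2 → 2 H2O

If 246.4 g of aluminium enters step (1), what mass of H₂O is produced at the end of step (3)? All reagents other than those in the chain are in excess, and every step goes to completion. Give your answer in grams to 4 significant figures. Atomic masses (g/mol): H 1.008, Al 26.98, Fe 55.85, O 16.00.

164.5 g

M(Al) = 26.98 g/mol.
M(H2O) = 2(1.008) + 16.00 = 18.016 g/mol.
n(Al) = 246.4 / 26.98 = 9.1327 mol.
Reaction (1): Al→Fe ratio 2:2 ⇒ n(Fe) = 9.1327 mol.
Reaction (2): Fe→H2 ratio 1:1 ⇒ n(H2) = 9.1327 mol.
Reaction (3): H2→H2O ratio 2:2 ⇒ n(H2O) = 9.1327 mol.
Mass of H2O = 9.1327 × 18.016 = 164.53 g.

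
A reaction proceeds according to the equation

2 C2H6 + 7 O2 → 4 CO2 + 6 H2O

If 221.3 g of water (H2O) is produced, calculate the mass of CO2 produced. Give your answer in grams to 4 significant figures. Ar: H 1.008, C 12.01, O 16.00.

360.4 g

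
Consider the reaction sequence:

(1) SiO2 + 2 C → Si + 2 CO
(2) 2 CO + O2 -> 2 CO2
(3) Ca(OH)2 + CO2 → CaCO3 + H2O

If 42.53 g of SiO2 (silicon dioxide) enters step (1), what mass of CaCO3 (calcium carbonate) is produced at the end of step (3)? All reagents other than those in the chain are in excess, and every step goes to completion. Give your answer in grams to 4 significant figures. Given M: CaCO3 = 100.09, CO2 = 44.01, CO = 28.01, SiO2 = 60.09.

n(SiO2) = 42.53 / 60.09 = 0.70777 mol.
Reaction (1): SiO2→CO ratio 1:2 ⇒ n(CO) = 1.4155 mol.
Reaction (2): CO→CO2 ratio 2:2 ⇒ n(CO2) = 1.4155 mol.
Reaction (3): CO2→CaCO3 ratio 1:1 ⇒ n(CaCO3) = 1.4155 mol.
Mass of CaCO3 = 1.4155 × 100.09 = 141.68 g.

141.7 g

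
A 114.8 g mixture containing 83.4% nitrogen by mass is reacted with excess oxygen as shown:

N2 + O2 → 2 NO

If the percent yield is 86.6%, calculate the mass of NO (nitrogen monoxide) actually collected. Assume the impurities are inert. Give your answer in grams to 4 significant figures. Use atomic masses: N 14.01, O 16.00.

Pure N2 available = 114.8 g × 0.834 = 95.743 g.
M(N2) = 2(14.01) = 28.02 g/mol.
M(NO) = 14.01 + 16.00 = 30.01 g/mol.
n(N2) = 95.743 g / 28.02 g/mol = 3.4170 mol.
From the equation the N2:NO mole ratio is 1:2, so n(NO) = 3.4170 × 2/1 = 6.8339 mol.
Mass of NO = 6.8339 mol × 30.01 g/mol = 205.09 g.
Actual mass collected = 205.09 g × 0.866 = 177.60 g.

177.6 g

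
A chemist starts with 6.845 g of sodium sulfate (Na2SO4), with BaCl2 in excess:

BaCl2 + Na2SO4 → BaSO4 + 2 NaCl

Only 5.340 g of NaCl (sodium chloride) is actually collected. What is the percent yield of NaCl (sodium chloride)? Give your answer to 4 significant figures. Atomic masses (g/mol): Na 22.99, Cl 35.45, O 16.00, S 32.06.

M(Na2SO4) = 2(22.99) + 32.06 + 4(16.00) = 142.04 g/mol.
M(NaCl) = 22.99 + 35.45 = 58.44 g/mol.
n(Na2SO4) = 6.8450 g / 142.04 g/mol = 0.048191 mol.
From the equation the Na2SO4:NaCl mole ratio is 1:2, so n(NaCl) = 0.048191 × 2/1 = 0.096381 mol.
Mass of NaCl = 0.096381 mol × 58.44 g/mol = 5.6325 g.
This is the theoretical yield. Percent yield = 5.340 g / 5.6325 g × 100% = 94.807%.

94.81 %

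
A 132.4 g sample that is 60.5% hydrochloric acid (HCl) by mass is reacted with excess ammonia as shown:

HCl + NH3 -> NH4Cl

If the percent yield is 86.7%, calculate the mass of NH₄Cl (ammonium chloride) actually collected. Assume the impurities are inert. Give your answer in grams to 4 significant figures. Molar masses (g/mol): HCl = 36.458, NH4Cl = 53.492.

101.9 g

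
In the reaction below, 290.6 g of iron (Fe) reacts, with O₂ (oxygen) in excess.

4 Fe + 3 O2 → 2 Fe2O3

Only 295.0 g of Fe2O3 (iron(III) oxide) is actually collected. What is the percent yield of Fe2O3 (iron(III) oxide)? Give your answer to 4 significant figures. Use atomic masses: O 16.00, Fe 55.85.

M(Fe) = 55.85 g/mol.
M(Fe2O3) = 2(55.85) + 3(16.00) = 159.70 g/mol.
n(Fe) = 290.60 g / 55.85 g/mol = 5.2032 mol.
From the equation the Fe:Fe2O3 mole ratio is 4:2, so n(Fe2O3) = 5.2032 × 2/4 = 2.6016 mol.
Mass of Fe2O3 = 2.6016 mol × 159.70 g/mol = 415.48 g.
This is the theoretical yield. Percent yield = 295.0 g / 415.48 g × 100% = 71.003%.

71.00 %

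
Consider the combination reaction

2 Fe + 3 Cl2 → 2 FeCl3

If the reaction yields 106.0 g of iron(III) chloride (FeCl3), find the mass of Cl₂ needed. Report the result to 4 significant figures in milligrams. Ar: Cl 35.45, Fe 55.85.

M(FeCl3) = 55.85 + 3(35.45) = 162.20 g/mol.
M(Cl2) = 2(35.45) = 70.90 g/mol.
n(FeCl3) = 106.00 g / 162.20 g/mol = 0.65351 mol.
From the equation the FeCl3:Cl2 mole ratio is 2:3, so n(Cl2) = 0.65351 × 3/2 = 0.98027 mol.
Mass of Cl2 = 0.98027 mol × 70.90 g/mol = 69.501 g.
Converting to mg: 69.501 g = 69500 mg.

69500 mg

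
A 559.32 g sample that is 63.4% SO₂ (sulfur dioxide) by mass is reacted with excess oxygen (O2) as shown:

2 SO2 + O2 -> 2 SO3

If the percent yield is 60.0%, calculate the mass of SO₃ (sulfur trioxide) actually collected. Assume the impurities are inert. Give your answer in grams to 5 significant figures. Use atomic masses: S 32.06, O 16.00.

Pure SO2 available = 559.32 g × 0.634 = 354.609 g.
M(SO2) = 32.06 + 2(16.00) = 64.06 g/mol.
M(SO3) = 32.06 + 3(16.00) = 80.06 g/mol.
n(SO2) = 354.609 g / 64.06 g/mol = 5.53557 mol.
From the equation the SO2:SO3 mole ratio is 2:2, so n(SO3) = 5.53557 × 2/2 = 5.53557 mol.
Mass of SO3 = 5.53557 mol × 80.06 g/mol = 443.178 g.
Actual mass collected = 443.178 g × 0.600 = 265.907 g.

265.91 g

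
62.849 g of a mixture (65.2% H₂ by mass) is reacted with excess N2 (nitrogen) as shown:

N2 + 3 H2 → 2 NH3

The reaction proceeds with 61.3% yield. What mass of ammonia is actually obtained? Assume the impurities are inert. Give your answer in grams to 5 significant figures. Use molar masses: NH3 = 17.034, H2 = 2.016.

141.50 g

Pure H2 available = 62.849 g × 0.652 = 40.9775 g.
n(H2) = 40.9775 g / 2.016 g/mol = 20.3262 mol.
From the equation the H2:NH3 mole ratio is 3:2, so n(NH3) = 20.3262 × 2/3 = 13.5508 mol.
Mass of NH3 = 13.5508 mol × 17.034 g/mol = 230.824 g.
Actual mass collected = 230.824 g × 0.613 = 141.495 g.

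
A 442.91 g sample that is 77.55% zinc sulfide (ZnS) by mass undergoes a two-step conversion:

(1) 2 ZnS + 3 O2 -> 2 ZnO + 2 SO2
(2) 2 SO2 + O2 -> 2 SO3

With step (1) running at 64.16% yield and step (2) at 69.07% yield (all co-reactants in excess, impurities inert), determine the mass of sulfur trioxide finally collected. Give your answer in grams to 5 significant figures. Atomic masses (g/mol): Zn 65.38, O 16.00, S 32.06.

125.06 g

Pure ZnS = 442.91 × 0.7755 = 343.477 g.
M(ZnS) = 65.38 + 32.06 = 97.44 g/mol.
M(SO3) = 32.06 + 3(16.00) = 80.06 g/mol.
n(ZnS) = 343.477 / 97.44 = 3.52501 mol.
Step 1 (ZnS:SO2 = 2:2): theoretical n(SO2) = 3.52501 mol; at 64.16% yield, n(SO2) = 2.26164 mol.
Step 2 (SO2:SO3 = 2:2): theoretical n(SO3) = 2.26164 mol, so theoretical mass = 2.26164 × 80.06 = 181.067 g.
At 69.07% yield, actual mass of SO3 = 181.067 × 0.6907 = 125.063 g.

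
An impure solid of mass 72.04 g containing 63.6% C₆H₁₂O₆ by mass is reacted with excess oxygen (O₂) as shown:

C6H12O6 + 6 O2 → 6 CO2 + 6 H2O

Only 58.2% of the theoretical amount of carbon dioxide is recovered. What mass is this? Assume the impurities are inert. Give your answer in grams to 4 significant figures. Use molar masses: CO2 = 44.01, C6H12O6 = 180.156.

Pure C6H12O6 available = 72.04 g × 0.636 = 45.817 g.
n(C6H12O6) = 45.817 g / 180.156 g/mol = 0.25432 mol.
From the equation the C6H12O6:CO2 mole ratio is 1:6, so n(CO2) = 0.25432 × 6/1 = 1.5259 mol.
Mass of CO2 = 1.5259 mol × 44.01 g/mol = 67.156 g.
Actual mass collected = 67.156 g × 0.582 = 39.085 g.

39.08 g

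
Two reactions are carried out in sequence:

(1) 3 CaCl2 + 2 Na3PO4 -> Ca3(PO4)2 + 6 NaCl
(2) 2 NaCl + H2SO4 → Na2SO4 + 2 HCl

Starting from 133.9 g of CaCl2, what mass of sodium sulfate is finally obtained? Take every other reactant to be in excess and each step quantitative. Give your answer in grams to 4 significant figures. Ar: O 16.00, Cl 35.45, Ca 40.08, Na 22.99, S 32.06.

M(CaCl2) = 40.08 + 2(35.45) = 110.98 g/mol.
M(Na2SO4) = 2(22.99) + 32.06 + 4(16.00) = 142.04 g/mol.
n(CaCl2) = 133.90 / 110.98 = 1.2065 mol.
Step 1 gives a 3:6 ratio of CaCl2 to NaCl, so n(NaCl) = 2.4130 mol.
In step 2 the NaCl:Na2SO4 ratio is 2:1, so n(Na2SO4) = 1.2065 mol.
Mass of Na2SO4 = 1.2065 × 142.04 = 171.37 g.

171.4 g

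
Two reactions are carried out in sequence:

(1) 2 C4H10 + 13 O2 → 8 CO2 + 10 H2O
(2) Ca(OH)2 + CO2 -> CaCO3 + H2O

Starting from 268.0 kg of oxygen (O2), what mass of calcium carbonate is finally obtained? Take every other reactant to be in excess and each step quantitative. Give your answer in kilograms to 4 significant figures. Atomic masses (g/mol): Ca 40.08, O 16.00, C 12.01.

515.8 kg

M(O2) = 2(16.00) = 32.00 g/mol.
M(CaCO3) = 40.08 + 12.01 + 3(16.00) = 100.09 g/mol.
268.0 kg = 268000 g.
n(O2) = 268000 / 32.00 = 8375.0 mol.
Step 1 gives a 13:8 ratio of O2 to CO2, so n(CO2) = 5153.8 mol.
In step 2 the CO2:CaCO3 ratio is 1:1, so n(CaCO3) = 5153.8 mol.
Mass of CaCO3 = 5153.8 × 100.09 = 515850 g = 515.8 kg.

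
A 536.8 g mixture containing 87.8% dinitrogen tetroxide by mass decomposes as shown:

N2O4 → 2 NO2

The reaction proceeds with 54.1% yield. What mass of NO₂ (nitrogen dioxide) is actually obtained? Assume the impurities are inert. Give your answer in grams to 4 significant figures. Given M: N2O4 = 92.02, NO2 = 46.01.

255.0 g

Pure N2O4 available = 536.8 g × 0.878 = 471.31 g.
n(N2O4) = 471.31 g / 92.02 g/mol = 5.1218 mol.
From the equation the N2O4:NO2 mole ratio is 1:2, so n(NO2) = 5.1218 × 2/1 = 10.244 mol.
Mass of NO2 = 10.244 mol × 46.01 g/mol = 471.31 g.
Actual mass collected = 471.31 g × 0.541 = 254.98 g.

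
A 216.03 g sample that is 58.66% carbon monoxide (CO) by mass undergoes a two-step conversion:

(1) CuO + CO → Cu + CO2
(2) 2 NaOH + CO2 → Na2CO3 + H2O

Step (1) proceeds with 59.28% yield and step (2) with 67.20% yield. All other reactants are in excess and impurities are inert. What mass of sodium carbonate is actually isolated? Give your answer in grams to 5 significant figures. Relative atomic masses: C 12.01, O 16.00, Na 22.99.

Pure CO = 216.03 × 0.5866 = 126.723 g.
M(CO) = 12.01 + 16.00 = 28.01 g/mol.
M(Na2CO3) = 2(22.99) + 12.01 + 3(16.00) = 105.99 g/mol.
n(CO) = 126.723 / 28.01 = 4.52421 mol.
Step 1 (CO:CO2 = 1:1): theoretical n(CO2) = 4.52421 mol; at 59.28% yield, n(CO2) = 2.68195 mol.
Step 2 (CO2:Na2CO3 = 1:1): theoretical n(Na2CO3) = 2.68195 mol, so theoretical mass = 2.68195 × 105.99 = 284.260 g.
At 67.20% yield, actual mass of Na2CO3 = 284.260 × 0.6720 = 191.023 g.

191.02 g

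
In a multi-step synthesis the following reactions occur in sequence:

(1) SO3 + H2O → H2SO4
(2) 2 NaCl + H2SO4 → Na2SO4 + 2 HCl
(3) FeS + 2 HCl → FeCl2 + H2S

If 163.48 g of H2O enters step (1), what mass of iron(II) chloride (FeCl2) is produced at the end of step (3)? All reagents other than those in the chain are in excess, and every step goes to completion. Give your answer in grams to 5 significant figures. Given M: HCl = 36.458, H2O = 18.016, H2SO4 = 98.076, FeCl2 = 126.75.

1150.1 g

n(H2O) = 163.48 / 18.016 = 9.07416 mol.
Reaction (1): H2O→H2SO4 ratio 1:1 ⇒ n(H2SO4) = 9.07416 mol.
Reaction (2): H2SO4→HCl ratio 1:2 ⇒ n(HCl) = 18.1483 mol.
Reaction (3): HCl→FeCl2 ratio 2:1 ⇒ n(FeCl2) = 9.07416 mol.
Mass of FeCl2 = 9.07416 × 126.75 = 1150.15 g.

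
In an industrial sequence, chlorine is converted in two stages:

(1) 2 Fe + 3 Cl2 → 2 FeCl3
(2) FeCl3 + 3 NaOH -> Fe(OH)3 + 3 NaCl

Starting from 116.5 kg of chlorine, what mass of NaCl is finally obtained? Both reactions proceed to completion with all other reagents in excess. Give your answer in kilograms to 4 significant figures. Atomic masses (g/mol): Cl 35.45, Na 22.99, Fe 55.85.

M(Cl2) = 2(35.45) = 70.90 g/mol.
M(NaCl) = 22.99 + 35.45 = 58.44 g/mol.
116.5 kg = 116500 g.
n(Cl2) = 116500 / 70.90 = 1643.2 mol.
Step 1 gives a 3:2 ratio of Cl2 to FeCl3, so n(FeCl3) = 1095.4 mol.
In step 2 the FeCl3:NaCl ratio is 1:3, so n(NaCl) = 3286.3 mol.
Mass of NaCl = 3286.3 × 58.44 = 192050 g = 192.1 kg.

192.1 kg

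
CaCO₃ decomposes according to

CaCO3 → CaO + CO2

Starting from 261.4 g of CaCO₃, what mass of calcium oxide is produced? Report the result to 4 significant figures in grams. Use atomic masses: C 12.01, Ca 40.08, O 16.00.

146.5 g

M(CaCO3) = 40.08 + 12.01 + 3(16.00) = 100.09 g/mol.
M(CaO) = 40.08 + 16.00 = 56.08 g/mol.
n(CaCO3) = 261.40 g / 100.09 g/mol = 2.6116 mol.
From the equation the CaCO3:CaO mole ratio is 1:1, so n(CaO) = 2.6116 × 1/1 = 2.6116 mol.
Mass of CaO = 2.6116 mol × 56.08 g/mol = 146.46 g.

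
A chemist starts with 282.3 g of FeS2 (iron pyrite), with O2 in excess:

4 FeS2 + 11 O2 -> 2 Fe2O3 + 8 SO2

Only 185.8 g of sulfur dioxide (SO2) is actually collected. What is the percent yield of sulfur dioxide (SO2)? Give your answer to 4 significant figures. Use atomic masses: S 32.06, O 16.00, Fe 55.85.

M(FeS2) = 55.85 + 2(32.06) = 119.97 g/mol.
M(SO2) = 32.06 + 2(16.00) = 64.06 g/mol.
n(FeS2) = 282.30 g / 119.97 g/mol = 2.3531 mol.
From the equation the FeS2:SO2 mole ratio is 4:8, so n(SO2) = 2.3531 × 8/4 = 4.7062 mol.
Mass of SO2 = 4.7062 mol × 64.06 g/mol = 301.48 g.
This is the theoretical yield. Percent yield = 185.8 g / 301.48 g × 100% = 61.630%.

61.63 %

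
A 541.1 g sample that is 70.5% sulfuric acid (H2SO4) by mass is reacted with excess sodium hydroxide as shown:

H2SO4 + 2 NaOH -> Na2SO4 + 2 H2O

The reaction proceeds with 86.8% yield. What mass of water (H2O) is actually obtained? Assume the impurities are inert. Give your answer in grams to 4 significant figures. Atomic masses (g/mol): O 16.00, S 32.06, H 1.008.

121.6 g

Pure H2SO4 available = 541.1 g × 0.705 = 381.48 g.
M(H2SO4) = 2(1.008) + 32.06 + 4(16.00) = 98.076 g/mol.
M(H2O) = 2(1.008) + 16.00 = 18.016 g/mol.
n(H2SO4) = 381.48 g / 98.076 g/mol = 3.8896 mol.
From the equation the H2SO4:H2O mole ratio is 1:2, so n(H2O) = 3.8896 × 2/1 = 7.7792 mol.
Mass of H2O = 7.7792 mol × 18.016 g/mol = 140.15 g.
Actual mass collected = 140.15 g × 0.868 = 121.65 g.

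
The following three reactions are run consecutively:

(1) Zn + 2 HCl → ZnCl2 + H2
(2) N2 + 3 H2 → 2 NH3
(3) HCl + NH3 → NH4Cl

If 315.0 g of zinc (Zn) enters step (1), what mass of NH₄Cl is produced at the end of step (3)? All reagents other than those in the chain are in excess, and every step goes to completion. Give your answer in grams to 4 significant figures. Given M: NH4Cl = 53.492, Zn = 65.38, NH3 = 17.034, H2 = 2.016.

171.8 g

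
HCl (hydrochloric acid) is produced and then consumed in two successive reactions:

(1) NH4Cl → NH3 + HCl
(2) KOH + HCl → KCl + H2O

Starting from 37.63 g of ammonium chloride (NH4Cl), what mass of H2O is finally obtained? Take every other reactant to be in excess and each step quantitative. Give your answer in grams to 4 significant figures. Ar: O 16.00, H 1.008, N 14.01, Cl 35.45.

12.67 g

M(NH4Cl) = 14.01 + 4(1.008) + 35.45 = 53.492 g/mol.
M(H2O) = 2(1.008) + 16.00 = 18.016 g/mol.
n(NH4Cl) = 37.630 / 53.492 = 0.70347 mol.
Step 1 gives a 1:1 ratio of NH4Cl to HCl, so n(HCl) = 0.70347 mol.
In step 2 the HCl:H2O ratio is 1:1, so n(H2O) = 0.70347 mol.
Mass of H2O = 0.70347 × 18.016 = 12.674 g.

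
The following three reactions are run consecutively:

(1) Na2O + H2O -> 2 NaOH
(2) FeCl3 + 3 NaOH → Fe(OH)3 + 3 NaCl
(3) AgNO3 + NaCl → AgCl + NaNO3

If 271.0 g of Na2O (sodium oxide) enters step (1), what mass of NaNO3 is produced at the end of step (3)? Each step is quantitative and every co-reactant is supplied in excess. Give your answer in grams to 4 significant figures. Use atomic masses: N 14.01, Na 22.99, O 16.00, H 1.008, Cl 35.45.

743.3 g

M(Na2O) = 2(22.99) + 16.00 = 61.98 g/mol.
M(NaNO3) = 22.99 + 14.01 + 3(16.00) = 85.00 g/mol.
n(Na2O) = 271.0 / 61.98 = 4.3724 mol.
Reaction (1): Na2O→NaOH ratio 1:2 ⇒ n(NaOH) = 8.7448 mol.
Reaction (2): NaOH→NaCl ratio 3:3 ⇒ n(NaCl) = 8.7448 mol.
Reaction (3): NaCl→NaNO3 ratio 1:1 ⇒ n(NaNO3) = 8.7448 mol.
Mass of NaNO3 = 8.7448 × 85.00 = 743.30 g.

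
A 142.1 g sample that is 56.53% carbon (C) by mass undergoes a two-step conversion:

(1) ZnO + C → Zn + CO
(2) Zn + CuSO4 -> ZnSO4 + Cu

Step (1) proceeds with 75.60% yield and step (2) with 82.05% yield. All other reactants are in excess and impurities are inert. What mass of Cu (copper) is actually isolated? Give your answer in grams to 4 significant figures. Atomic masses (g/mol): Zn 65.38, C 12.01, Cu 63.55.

Pure C = 142.1 × 0.5653 = 80.329 g.
M(C) = 12.01 g/mol.
M(Cu) = 63.55 g/mol.
n(C) = 80.329 / 12.01 = 6.6885 mol.
Step 1 (C:Zn = 1:1): theoretical n(Zn) = 6.6885 mol; at 75.60% yield, n(Zn) = 5.0565 mol.
Step 2 (Zn:Cu = 1:1): theoretical n(Cu) = 5.0565 mol, so theoretical mass = 5.0565 × 63.55 = 321.34 g.
At 82.05% yield, actual mass of Cu = 321.34 × 0.8205 = 263.66 g.

263.7 g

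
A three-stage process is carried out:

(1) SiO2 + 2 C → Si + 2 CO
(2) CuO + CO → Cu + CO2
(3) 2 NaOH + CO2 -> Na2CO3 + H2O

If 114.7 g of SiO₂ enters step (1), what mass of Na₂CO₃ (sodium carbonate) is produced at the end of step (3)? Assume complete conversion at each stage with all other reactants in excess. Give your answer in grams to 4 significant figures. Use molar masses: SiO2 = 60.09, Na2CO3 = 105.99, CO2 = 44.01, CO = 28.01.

n(SiO2) = 114.7 / 60.09 = 1.9088 mol.
Reaction (1): SiO2→CO ratio 1:2 ⇒ n(CO) = 3.8176 mol.
Reaction (2): CO→CO2 ratio 1:1 ⇒ n(CO2) = 3.8176 mol.
Reaction (3): CO2→Na2CO3 ratio 1:1 ⇒ n(Na2CO3) = 3.8176 mol.
Mass of Na2CO3 = 3.8176 × 105.99 = 404.63 g.

404.6 g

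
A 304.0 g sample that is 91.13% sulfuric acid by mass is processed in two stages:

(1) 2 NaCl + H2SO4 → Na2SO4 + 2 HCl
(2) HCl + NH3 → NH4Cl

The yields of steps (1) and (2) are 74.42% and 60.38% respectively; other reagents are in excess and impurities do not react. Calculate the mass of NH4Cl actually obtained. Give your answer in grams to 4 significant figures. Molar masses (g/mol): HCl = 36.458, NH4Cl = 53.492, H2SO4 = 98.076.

135.8 g

Pure H2SO4 = 304.0 × 0.9113 = 277.04 g.
n(H2SO4) = 277.04 / 98.076 = 2.8247 mol.
Step 1 (H2SO4:HCl = 1:2): theoretical n(HCl) = 5.6494 mol; at 74.42% yield, n(HCl) = 4.2043 mol.
Step 2 (HCl:NH4Cl = 1:1): theoretical n(NH4Cl) = 4.2043 mol, so theoretical mass = 4.2043 × 53.492 = 224.90 g.
At 60.38% yield, actual mass of NH4Cl = 224.90 × 0.6038 = 135.79 g.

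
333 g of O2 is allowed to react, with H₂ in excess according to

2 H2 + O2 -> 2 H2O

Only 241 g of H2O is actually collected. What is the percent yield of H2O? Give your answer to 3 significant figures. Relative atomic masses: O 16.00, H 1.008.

64.3 %

M(O2) = 2(16.00) = 32.00 g/mol.
M(H2O) = 2(1.008) + 16.00 = 18.016 g/mol.
n(O2) = 333.0 g / 32.00 g/mol = 10.41 mol.
From the equation the O2:H2O mole ratio is 1:2, so n(H2O) = 10.41 × 2/1 = 20.81 mol.
Mass of H2O = 20.81 mol × 18.016 g/mol = 375.0 g.
This is the theoretical yield. Percent yield = 241 g / 375.0 g × 100% = 64.27%.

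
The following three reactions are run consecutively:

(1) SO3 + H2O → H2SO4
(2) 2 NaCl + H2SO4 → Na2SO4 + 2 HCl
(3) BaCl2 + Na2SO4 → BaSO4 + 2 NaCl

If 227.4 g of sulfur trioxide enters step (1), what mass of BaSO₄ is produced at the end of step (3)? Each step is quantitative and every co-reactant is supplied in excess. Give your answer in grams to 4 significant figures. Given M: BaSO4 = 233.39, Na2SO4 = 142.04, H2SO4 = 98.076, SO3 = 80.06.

n(SO3) = 227.4 / 80.06 = 2.8404 mol.
Reaction (1): SO3→H2SO4 ratio 1:1 ⇒ n(H2SO4) = 2.8404 mol.
Reaction (2): H2SO4→Na2SO4 ratio 1:1 ⇒ n(Na2SO4) = 2.8404 mol.
Reaction (3): Na2SO4→BaSO4 ratio 1:1 ⇒ n(BaSO4) = 2.8404 mol.
Mass of BaSO4 = 2.8404 × 233.39 = 662.91 g.

662.9 g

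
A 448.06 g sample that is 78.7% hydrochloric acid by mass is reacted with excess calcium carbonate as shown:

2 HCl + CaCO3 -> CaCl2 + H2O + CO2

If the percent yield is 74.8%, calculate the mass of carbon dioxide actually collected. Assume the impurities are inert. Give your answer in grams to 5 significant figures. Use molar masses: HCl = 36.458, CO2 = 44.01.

159.20 g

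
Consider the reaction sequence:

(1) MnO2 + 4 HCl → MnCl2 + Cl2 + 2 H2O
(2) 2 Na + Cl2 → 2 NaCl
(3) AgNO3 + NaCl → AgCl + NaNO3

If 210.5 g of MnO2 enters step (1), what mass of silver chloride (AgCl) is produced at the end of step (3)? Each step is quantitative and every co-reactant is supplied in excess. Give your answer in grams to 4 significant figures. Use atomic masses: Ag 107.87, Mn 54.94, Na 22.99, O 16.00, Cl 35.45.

694.0 g

M(MnO2) = 54.94 + 2(16.00) = 86.94 g/mol.
M(AgCl) = 107.87 + 35.45 = 143.32 g/mol.
n(MnO2) = 210.5 / 86.94 = 2.4212 mol.
Reaction (1): MnO2→Cl2 ratio 1:1 ⇒ n(Cl2) = 2.4212 mol.
Reaction (2): Cl2→NaCl ratio 1:2 ⇒ n(NaCl) = 4.8424 mol.
Reaction (3): NaCl→AgCl ratio 1:1 ⇒ n(AgCl) = 4.8424 mol.
Mass of AgCl = 4.8424 × 143.32 = 694.02 g.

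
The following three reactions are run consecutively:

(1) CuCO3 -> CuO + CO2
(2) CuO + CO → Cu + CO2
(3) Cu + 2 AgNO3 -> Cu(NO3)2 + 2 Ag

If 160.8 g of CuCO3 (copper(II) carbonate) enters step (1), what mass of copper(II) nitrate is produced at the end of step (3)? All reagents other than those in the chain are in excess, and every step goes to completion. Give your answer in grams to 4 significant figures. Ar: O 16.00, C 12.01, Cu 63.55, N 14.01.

M(CuCO3) = 63.55 + 12.01 + 3(16.00) = 123.56 g/mol.
M(Cu(NO3)2) = 63.55 + 2(14.01) + 6(16.00) = 187.57 g/mol.
n(CuCO3) = 160.8 / 123.56 = 1.3014 mol.
Reaction (1): CuCO3→CuO ratio 1:1 ⇒ n(CuO) = 1.3014 mol.
Reaction (2): CuO→Cu ratio 1:1 ⇒ n(Cu) = 1.3014 mol.
Reaction (3): Cu→Cu(NO3)2 ratio 1:1 ⇒ n(Cu(NO3)2) = 1.3014 mol.
Mass of Cu(NO3)2 = 1.3014 × 187.57 = 244.10 g.

244.1 g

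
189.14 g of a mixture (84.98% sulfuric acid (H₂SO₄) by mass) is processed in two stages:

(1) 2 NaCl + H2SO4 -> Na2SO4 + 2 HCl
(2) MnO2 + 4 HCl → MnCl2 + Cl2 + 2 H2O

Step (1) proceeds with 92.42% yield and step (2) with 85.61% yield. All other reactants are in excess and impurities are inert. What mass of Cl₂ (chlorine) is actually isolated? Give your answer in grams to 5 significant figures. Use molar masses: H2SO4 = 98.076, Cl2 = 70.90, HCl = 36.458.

45.967 g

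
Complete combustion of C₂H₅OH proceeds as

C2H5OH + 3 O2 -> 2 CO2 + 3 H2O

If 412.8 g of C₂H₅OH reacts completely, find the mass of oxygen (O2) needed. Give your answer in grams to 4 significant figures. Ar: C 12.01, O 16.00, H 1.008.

860.2 g

M(C2H5OH) = 2(12.01) + 6(1.008) + 16.00 = 46.068 g/mol.
M(O2) = 2(16.00) = 32.00 g/mol.
n(C2H5OH) = 412.80 g / 46.068 g/mol = 8.9607 mol.
From the equation the C2H5OH:O2 mole ratio is 1:3, so n(O2) = 8.9607 × 3/1 = 26.882 mol.
Mass of O2 = 26.882 mol × 32.00 g/mol = 860.22 g.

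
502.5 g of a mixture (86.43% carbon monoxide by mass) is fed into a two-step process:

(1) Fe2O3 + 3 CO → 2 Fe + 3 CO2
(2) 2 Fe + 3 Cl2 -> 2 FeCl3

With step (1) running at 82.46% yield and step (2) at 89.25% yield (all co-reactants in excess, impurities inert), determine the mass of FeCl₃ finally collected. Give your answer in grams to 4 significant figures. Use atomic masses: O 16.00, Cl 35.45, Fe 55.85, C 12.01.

Pure CO = 502.5 × 0.8643 = 434.31 g.
M(CO) = 12.01 + 16.00 = 28.01 g/mol.
M(FeCl3) = 55.85 + 3(35.45) = 162.20 g/mol.
n(CO) = 434.31 / 28.01 = 15.506 mol.
Step 1 (CO:Fe = 3:2): theoretical n(Fe) = 10.337 mol; at 82.46% yield, n(Fe) = 8.5239 mol.
Step 2 (Fe:FeCl3 = 2:2): theoretical n(FeCl3) = 8.5239 mol, so theoretical mass = 8.5239 × 162.20 = 1382.6 g.
At 89.25% yield, actual mass of FeCl3 = 1382.6 × 0.8925 = 1234.0 g.

1234 g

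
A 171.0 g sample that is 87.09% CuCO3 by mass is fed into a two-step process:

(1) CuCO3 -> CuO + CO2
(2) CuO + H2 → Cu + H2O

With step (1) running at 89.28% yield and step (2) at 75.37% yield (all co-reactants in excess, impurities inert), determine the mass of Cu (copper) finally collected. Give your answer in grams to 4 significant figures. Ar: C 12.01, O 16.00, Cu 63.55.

Pure CuCO3 = 171.0 × 0.8709 = 148.92 g.
M(CuCO3) = 63.55 + 12.01 + 3(16.00) = 123.56 g/mol.
M(Cu) = 63.55 g/mol.
n(CuCO3) = 148.92 / 123.56 = 1.2053 mol.
Step 1 (CuCO3:CuO = 1:1): theoretical n(CuO) = 1.2053 mol; at 89.28% yield, n(CuO) = 1.0761 mol.
Step 2 (CuO:Cu = 1:1): theoretical n(Cu) = 1.0761 mol, so theoretical mass = 1.0761 × 63.55 = 68.384 g.
At 75.37% yield, actual mass of Cu = 68.384 × 0.7537 = 51.541 g.

51.54 g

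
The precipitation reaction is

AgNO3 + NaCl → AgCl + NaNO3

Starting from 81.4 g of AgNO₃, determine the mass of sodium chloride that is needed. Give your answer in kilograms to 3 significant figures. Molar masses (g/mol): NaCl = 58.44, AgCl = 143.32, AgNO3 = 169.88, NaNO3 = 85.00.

n(AgNO3) = 81.40 g / 169.88 g/mol = 0.4792 mol.
From the equation the AgNO3:NaCl mole ratio is 1:1, so n(NaCl) = 0.4792 × 1/1 = 0.4792 mol.
Mass of NaCl = 0.4792 mol × 58.44 g/mol = 28.00 g.
Converting to kg: 28.00 g = 0.0280 kg.

0.0280 kg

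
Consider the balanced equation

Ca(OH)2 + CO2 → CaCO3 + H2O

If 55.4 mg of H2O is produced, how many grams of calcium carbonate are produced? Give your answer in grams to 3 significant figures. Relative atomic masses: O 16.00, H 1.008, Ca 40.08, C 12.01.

0.308 g

M(H2O) = 2(1.008) + 16.00 = 18.016 g/mol.
M(CaCO3) = 40.08 + 12.01 + 3(16.00) = 100.09 g/mol.
Convert: 55.4 mg = 0.05540 g.
n(H2O) = 0.05540 g / 18.016 g/mol = 0.003075 mol.
From the equation the H2O:CaCO3 mole ratio is 1:1, so n(CaCO3) = 0.003075 × 1/1 = 0.003075 mol.
Mass of CaCO3 = 0.003075 mol × 100.09 g/mol = 0.3078 g.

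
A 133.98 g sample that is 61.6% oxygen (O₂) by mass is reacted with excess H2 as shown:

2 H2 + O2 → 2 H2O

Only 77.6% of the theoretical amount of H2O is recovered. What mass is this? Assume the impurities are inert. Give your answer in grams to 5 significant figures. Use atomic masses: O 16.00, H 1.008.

Pure O2 available = 133.98 g × 0.616 = 82.5317 g.
M(O2) = 2(16.00) = 32.00 g/mol.
M(H2O) = 2(1.008) + 16.00 = 18.016 g/mol.
n(O2) = 82.5317 g / 32.00 g/mol = 2.57911 mol.
From the equation the O2:H2O mole ratio is 1:2, so n(H2O) = 2.57911 × 2/1 = 5.15823 mol.
Mass of H2O = 5.15823 mol × 18.016 g/mol = 92.9307 g.
Actual mass collected = 92.9307 g × 0.776 = 72.1142 g.

72.114 g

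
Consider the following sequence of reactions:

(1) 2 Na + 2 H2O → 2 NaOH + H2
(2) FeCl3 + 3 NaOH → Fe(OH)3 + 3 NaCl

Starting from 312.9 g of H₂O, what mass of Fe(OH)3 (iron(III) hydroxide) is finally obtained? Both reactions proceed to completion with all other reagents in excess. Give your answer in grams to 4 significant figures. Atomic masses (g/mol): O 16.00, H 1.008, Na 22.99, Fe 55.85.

618.7 g

M(H2O) = 2(1.008) + 16.00 = 18.016 g/mol.
M(Fe(OH)3) = 55.85 + 3(16.00) + 3(1.008) = 106.874 g/mol.
n(H2O) = 312.90 / 18.016 = 17.368 mol.
Step 1 gives a 2:2 ratio of H2O to NaOH, so n(NaOH) = 17.368 mol.
In step 2 the NaOH:Fe(OH)3 ratio is 3:1, so n(Fe(OH)3) = 5.7893 mol.
Mass of Fe(OH)3 = 5.7893 × 106.874 = 618.73 g.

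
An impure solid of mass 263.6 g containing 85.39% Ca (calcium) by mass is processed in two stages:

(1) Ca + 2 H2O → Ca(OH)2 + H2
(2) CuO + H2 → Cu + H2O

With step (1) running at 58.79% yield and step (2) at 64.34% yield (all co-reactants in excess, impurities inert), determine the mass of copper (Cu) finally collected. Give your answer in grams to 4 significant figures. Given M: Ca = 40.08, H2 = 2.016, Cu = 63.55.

Pure Ca = 263.6 × 0.8539 = 225.09 g.
n(Ca) = 225.09 / 40.08 = 5.6160 mol.
Step 1 (Ca:H2 = 1:1): theoretical n(H2) = 5.6160 mol; at 58.79% yield, n(H2) = 3.3016 mol.
Step 2 (H2:Cu = 1:1): theoretical n(Cu) = 3.3016 mol, so theoretical mass = 3.3016 × 63.55 = 209.82 g.
At 64.34% yield, actual mass of Cu = 209.82 × 0.6434 = 135.00 g.

135.0 g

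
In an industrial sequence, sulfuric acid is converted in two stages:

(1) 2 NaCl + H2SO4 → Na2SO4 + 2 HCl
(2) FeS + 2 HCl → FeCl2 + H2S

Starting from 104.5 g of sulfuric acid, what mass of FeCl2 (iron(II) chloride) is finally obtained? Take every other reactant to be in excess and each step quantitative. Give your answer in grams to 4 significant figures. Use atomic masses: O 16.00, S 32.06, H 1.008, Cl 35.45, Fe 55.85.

135.1 g

M(H2SO4) = 2(1.008) + 32.06 + 4(16.00) = 98.076 g/mol.
M(FeCl2) = 55.85 + 2(35.45) = 126.75 g/mol.
n(H2SO4) = 104.50 / 98.076 = 1.0655 mol.
Step 1 gives a 1:2 ratio of H2SO4 to HCl, so n(HCl) = 2.1310 mol.
In step 2 the HCl:FeCl2 ratio is 2:1, so n(FeCl2) = 1.0655 mol.
Mass of FeCl2 = 1.0655 × 126.75 = 135.05 g.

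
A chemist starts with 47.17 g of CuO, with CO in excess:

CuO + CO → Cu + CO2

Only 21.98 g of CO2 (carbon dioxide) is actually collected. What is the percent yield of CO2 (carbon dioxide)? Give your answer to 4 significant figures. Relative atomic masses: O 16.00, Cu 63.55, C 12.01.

M(CuO) = 63.55 + 16.00 = 79.55 g/mol.
M(CO2) = 12.01 + 2(16.00) = 44.01 g/mol.
n(CuO) = 47.170 g / 79.55 g/mol = 0.59296 mol.
From the equation the CuO:CO2 mole ratio is 1:1, so n(CO2) = 0.59296 × 1/1 = 0.59296 mol.
Mass of CO2 = 0.59296 mol × 44.01 g/mol = 26.096 g.
This is the theoretical yield. Percent yield = 21.98 g / 26.096 g × 100% = 84.227%.

84.23 %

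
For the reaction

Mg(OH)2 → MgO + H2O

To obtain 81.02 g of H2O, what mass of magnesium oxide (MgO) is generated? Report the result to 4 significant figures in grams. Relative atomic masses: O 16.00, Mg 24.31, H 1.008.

181.3 g

M(H2O) = 2(1.008) + 16.00 = 18.016 g/mol.
M(MgO) = 24.31 + 16.00 = 40.31 g/mol.
n(H2O) = 81.020 g / 18.016 g/mol = 4.4971 mol.
From the equation the H2O:MgO mole ratio is 1:1, so n(MgO) = 4.4971 × 1/1 = 4.4971 mol.
Mass of MgO = 4.4971 mol × 40.31 g/mol = 181.28 g.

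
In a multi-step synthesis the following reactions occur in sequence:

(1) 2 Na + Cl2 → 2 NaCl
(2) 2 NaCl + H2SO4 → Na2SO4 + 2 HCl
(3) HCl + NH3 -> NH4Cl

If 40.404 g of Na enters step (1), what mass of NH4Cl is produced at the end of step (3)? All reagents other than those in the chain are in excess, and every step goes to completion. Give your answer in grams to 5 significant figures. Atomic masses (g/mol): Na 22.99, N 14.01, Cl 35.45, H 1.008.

M(Na) = 22.99 g/mol.
M(NH4Cl) = 14.01 + 4(1.008) + 35.45 = 53.492 g/mol.
n(Na) = 40.404 / 22.99 = 1.75746 mol.
Reaction (1): Na→NaCl ratio 2:2 ⇒ n(NaCl) = 1.75746 mol.
Reaction (2): NaCl→HCl ratio 2:2 ⇒ n(HCl) = 1.75746 mol.
Reaction (3): HCl→NH4Cl ratio 1:1 ⇒ n(NH4Cl) = 1.75746 mol.
Mass of NH4Cl = 1.75746 × 53.492 = 94.0100 g.

94.010 g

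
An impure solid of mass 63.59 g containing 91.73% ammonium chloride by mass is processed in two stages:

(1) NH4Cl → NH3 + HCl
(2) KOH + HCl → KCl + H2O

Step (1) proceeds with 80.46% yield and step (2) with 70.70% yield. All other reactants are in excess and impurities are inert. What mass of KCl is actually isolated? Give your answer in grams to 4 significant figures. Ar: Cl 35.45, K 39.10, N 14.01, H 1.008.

46.24 g

Pure NH4Cl = 63.59 × 0.9173 = 58.331 g.
M(NH4Cl) = 14.01 + 4(1.008) + 35.45 = 53.492 g/mol.
M(KCl) = 39.10 + 35.45 = 74.55 g/mol.
n(NH4Cl) = 58.331 / 53.492 = 1.0905 mol.
Step 1 (NH4Cl:HCl = 1:1): theoretical n(HCl) = 1.0905 mol; at 80.46% yield, n(HCl) = 0.87739 mol.
Step 2 (HCl:KCl = 1:1): theoretical n(KCl) = 0.87739 mol, so theoretical mass = 0.87739 × 74.55 = 65.409 g.
At 70.70% yield, actual mass of KCl = 65.409 × 0.7070 = 46.244 g.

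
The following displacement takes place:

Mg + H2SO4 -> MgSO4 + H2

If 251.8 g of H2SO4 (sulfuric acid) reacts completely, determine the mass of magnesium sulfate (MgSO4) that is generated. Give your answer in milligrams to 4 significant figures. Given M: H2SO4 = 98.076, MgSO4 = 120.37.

n(H2SO4) = 251.80 g / 98.076 g/mol = 2.5674 mol.
From the equation the H2SO4:MgSO4 mole ratio is 1:1, so n(MgSO4) = 2.5674 × 1/1 = 2.5674 mol.
Mass of MgSO4 = 2.5674 mol × 120.37 g/mol = 309.04 g.
Converting to mg: 309.04 g = 309000 mg.

309000 mg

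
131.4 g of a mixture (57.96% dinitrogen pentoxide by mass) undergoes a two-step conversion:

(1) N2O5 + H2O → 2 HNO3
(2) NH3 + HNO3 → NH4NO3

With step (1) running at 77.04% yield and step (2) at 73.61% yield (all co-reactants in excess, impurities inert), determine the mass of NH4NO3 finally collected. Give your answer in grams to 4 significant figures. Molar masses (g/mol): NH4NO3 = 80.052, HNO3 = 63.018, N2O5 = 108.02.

Pure N2O5 = 131.4 × 0.5796 = 76.159 g.
n(N2O5) = 76.159 / 108.02 = 0.70505 mol.
Step 1 (N2O5:HNO3 = 1:2): theoretical n(HNO3) = 1.4101 mol; at 77.04% yield, n(HNO3) = 1.0863 mol.
Step 2 (HNO3:NH4NO3 = 1:1): theoretical n(NH4NO3) = 1.0863 mol, so theoretical mass = 1.0863 × 80.052 = 86.964 g.
At 73.61% yield, actual mass of NH4NO3 = 86.964 × 0.7361 = 64.014 g.

64.01 g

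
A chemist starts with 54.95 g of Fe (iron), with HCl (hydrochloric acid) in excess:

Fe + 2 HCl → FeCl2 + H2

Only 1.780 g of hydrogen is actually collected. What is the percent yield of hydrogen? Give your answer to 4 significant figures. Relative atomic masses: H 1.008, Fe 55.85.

M(Fe) = 55.85 g/mol.
M(H2) = 2(1.008) = 2.016 g/mol.
n(Fe) = 54.950 g / 55.85 g/mol = 0.98389 mol.
From the equation the Fe:H2 mole ratio is 1:1, so n(H2) = 0.98389 × 1/1 = 0.98389 mol.
Mass of H2 = 0.98389 mol × 2.016 g/mol = 1.9835 g.
This is the theoretical yield. Percent yield = 1.780 g / 1.9835 g × 100% = 89.740%.

89.74 %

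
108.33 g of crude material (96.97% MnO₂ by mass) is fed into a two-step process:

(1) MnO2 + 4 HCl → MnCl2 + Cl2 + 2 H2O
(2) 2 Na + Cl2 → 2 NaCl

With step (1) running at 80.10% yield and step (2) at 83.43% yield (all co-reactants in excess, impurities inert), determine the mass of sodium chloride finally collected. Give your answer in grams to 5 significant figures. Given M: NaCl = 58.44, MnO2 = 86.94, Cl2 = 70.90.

Pure MnO2 = 108.33 × 0.9697 = 105.048 g.
n(MnO2) = 105.048 / 86.94 = 1.20828 mol.
Step 1 (MnO2:Cl2 = 1:1): theoretical n(Cl2) = 1.20828 mol; at 80.10% yield, n(Cl2) = 0.967830 mol.
Step 2 (Cl2:NaCl = 1:2): theoretical n(NaCl) = 1.93566 mol, so theoretical mass = 1.93566 × 58.44 = 113.120 g.
At 83.43% yield, actual mass of NaCl = 113.120 × 0.8343 = 94.3760 g.

94.376 g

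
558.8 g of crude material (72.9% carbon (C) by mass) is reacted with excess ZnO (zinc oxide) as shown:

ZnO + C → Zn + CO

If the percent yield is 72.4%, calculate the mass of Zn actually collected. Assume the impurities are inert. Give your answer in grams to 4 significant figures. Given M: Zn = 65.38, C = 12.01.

1606 g

Pure C available = 558.8 g × 0.729 = 407.37 g.
n(C) = 407.37 g / 12.01 g/mol = 33.919 mol.
From the equation the C:Zn mole ratio is 1:1, so n(Zn) = 33.919 × 1/1 = 33.919 mol.
Mass of Zn = 33.919 mol × 65.38 g/mol = 2217.6 g.
Actual mass collected = 2217.6 g × 0.724 = 1605.6 g.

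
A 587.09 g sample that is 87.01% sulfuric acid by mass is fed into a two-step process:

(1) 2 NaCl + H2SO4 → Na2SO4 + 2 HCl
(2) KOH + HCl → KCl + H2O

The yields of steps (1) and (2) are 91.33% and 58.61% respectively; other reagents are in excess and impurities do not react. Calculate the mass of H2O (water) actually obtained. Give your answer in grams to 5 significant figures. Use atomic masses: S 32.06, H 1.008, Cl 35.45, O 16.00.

100.46 g

Pure H2SO4 = 587.09 × 0.8701 = 510.827 g.
M(H2SO4) = 2(1.008) + 32.06 + 4(16.00) = 98.076 g/mol.
M(H2O) = 2(1.008) + 16.00 = 18.016 g/mol.
n(H2SO4) = 510.827 / 98.076 = 5.20848 mol.
Step 1 (H2SO4:HCl = 1:2): theoretical n(HCl) = 10.4170 mol; at 91.33% yield, n(HCl) = 9.51381 mol.
Step 2 (HCl:H2O = 1:1): theoretical n(H2O) = 9.51381 mol, so theoretical mass = 9.51381 × 18.016 = 171.401 g.
At 58.61% yield, actual mass of H2O = 171.401 × 0.5861 = 100.458 g.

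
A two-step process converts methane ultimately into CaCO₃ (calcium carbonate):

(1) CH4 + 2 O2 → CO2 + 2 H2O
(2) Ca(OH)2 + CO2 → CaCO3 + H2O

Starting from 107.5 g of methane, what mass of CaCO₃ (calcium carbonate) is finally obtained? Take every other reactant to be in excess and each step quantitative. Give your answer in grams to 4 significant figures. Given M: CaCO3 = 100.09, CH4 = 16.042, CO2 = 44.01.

670.7 g

n(CH4) = 107.50 / 16.042 = 6.7012 mol.
Step 1 gives a 1:1 ratio of CH4 to CO2, so n(CO2) = 6.7012 mol.
In step 2 the CO2:CaCO3 ratio is 1:1, so n(CaCO3) = 6.7012 mol.
Mass of CaCO3 = 6.7012 × 100.09 = 670.72 g.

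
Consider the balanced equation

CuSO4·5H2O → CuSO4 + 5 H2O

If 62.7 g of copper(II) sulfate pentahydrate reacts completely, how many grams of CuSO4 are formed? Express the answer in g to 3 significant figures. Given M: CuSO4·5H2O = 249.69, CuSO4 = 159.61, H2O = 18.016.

40.1 g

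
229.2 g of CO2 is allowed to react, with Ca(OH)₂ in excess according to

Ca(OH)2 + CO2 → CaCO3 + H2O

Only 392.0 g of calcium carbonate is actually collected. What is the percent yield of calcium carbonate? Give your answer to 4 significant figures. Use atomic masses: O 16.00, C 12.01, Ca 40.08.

M(CO2) = 12.01 + 2(16.00) = 44.01 g/mol.
M(CaCO3) = 40.08 + 12.01 + 3(16.00) = 100.09 g/mol.
n(CO2) = 229.20 g / 44.01 g/mol = 5.2079 mol.
From the equation the CO2:CaCO3 mole ratio is 1:1, so n(CaCO3) = 5.2079 × 1/1 = 5.2079 mol.
Mass of CaCO3 = 5.2079 mol × 100.09 g/mol = 521.26 g.
This is the theoretical yield. Percent yield = 392.0 g / 521.26 g × 100% = 75.202%.

75.20 %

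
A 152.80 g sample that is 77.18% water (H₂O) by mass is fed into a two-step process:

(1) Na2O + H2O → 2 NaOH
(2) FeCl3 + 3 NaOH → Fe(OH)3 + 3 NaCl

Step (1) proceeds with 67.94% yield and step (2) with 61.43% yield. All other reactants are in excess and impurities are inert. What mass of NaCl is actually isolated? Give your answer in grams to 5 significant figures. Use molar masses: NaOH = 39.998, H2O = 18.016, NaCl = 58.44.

319.31 g

Pure H2O = 152.80 × 0.7718 = 117.931 g.
n(H2O) = 117.931 / 18.016 = 6.54591 mol.
Step 1 (H2O:NaOH = 1:2): theoretical n(NaOH) = 13.0918 mol; at 67.94% yield, n(NaOH) = 8.89458 mol.
Step 2 (NaOH:NaCl = 3:3): theoretical n(NaCl) = 8.89458 mol, so theoretical mass = 8.89458 × 58.44 = 519.799 g.
At 61.43% yield, actual mass of NaCl = 519.799 × 0.6143 = 319.313 g.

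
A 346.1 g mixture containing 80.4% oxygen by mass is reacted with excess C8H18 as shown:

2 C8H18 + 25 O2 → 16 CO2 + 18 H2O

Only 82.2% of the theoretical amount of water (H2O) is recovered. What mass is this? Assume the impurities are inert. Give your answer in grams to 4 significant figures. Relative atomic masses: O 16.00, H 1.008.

Pure O2 available = 346.1 g × 0.804 = 278.26 g.
M(O2) = 2(16.00) = 32.00 g/mol.
M(H2O) = 2(1.008) + 16.00 = 18.016 g/mol.
n(O2) = 278.26 g / 32.00 g/mol = 8.6958 mol.
From the equation the O2:H2O mole ratio is 25:18, so n(H2O) = 8.6958 × 18/25 = 6.2609 mol.
Mass of H2O = 6.2609 mol × 18.016 g/mol = 112.80 g.
Actual mass collected = 112.80 g × 0.822 = 92.719 g.

92.72 g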